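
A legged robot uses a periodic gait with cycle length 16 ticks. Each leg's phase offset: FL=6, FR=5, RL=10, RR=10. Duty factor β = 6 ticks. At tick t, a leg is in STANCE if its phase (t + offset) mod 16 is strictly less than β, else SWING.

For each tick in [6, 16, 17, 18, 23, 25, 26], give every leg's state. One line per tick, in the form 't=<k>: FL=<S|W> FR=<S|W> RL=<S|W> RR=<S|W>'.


t=6: phase=(12,11,0,0) vs β=6 → FL=W FR=W RL=S RR=S
t=16: phase=(6,5,10,10) vs β=6 → FL=W FR=S RL=W RR=W
t=17: phase=(7,6,11,11) vs β=6 → FL=W FR=W RL=W RR=W
t=18: phase=(8,7,12,12) vs β=6 → FL=W FR=W RL=W RR=W
t=23: phase=(13,12,1,1) vs β=6 → FL=W FR=W RL=S RR=S
t=25: phase=(15,14,3,3) vs β=6 → FL=W FR=W RL=S RR=S
t=26: phase=(0,15,4,4) vs β=6 → FL=S FR=W RL=S RR=S

t=6: FL=W FR=W RL=S RR=S
t=16: FL=W FR=S RL=W RR=W
t=17: FL=W FR=W RL=W RR=W
t=18: FL=W FR=W RL=W RR=W
t=23: FL=W FR=W RL=S RR=S
t=25: FL=W FR=W RL=S RR=S
t=26: FL=S FR=W RL=S RR=S


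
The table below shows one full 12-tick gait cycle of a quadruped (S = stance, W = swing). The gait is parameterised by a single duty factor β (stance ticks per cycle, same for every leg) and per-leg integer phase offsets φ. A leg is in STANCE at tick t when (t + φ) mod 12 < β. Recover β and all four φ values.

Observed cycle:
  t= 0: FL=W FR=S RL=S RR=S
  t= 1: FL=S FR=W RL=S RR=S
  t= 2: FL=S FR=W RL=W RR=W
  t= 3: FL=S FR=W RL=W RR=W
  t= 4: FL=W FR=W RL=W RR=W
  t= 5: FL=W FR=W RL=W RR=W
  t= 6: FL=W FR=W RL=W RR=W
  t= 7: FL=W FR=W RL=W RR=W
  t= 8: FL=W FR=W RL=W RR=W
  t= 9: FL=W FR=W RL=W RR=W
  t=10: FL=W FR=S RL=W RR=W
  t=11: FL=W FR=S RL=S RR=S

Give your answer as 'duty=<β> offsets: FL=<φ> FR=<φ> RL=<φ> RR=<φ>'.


duty β = stance ticks per leg = 3
FL: stance ticks = 3; W→S at t=1 → φ=11
FR: stance ticks = 3; W→S at t=10 → φ=2
RL: stance ticks = 3; W→S at t=11 → φ=1
RR: stance ticks = 3; W→S at t=11 → φ=1

duty=3 offsets: FL=11 FR=2 RL=1 RR=1


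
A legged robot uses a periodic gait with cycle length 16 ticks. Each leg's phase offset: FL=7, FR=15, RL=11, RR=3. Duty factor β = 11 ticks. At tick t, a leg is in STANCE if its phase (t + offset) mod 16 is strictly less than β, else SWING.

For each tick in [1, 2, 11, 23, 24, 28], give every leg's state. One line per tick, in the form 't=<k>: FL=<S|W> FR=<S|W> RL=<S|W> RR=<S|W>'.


t=1: FL=S FR=S RL=W RR=S
t=2: FL=S FR=S RL=W RR=S
t=11: FL=S FR=S RL=S RR=W
t=23: FL=W FR=S RL=S RR=S
t=24: FL=W FR=S RL=S RR=W
t=28: FL=S FR=W RL=S RR=W

t=1: phase=(8,0,12,4) vs β=11 → FL=S FR=S RL=W RR=S
t=2: phase=(9,1,13,5) vs β=11 → FL=S FR=S RL=W RR=S
t=11: phase=(2,10,6,14) vs β=11 → FL=S FR=S RL=S RR=W
t=23: phase=(14,6,2,10) vs β=11 → FL=W FR=S RL=S RR=S
t=24: phase=(15,7,3,11) vs β=11 → FL=W FR=S RL=S RR=W
t=28: phase=(3,11,7,15) vs β=11 → FL=S FR=W RL=S RR=W


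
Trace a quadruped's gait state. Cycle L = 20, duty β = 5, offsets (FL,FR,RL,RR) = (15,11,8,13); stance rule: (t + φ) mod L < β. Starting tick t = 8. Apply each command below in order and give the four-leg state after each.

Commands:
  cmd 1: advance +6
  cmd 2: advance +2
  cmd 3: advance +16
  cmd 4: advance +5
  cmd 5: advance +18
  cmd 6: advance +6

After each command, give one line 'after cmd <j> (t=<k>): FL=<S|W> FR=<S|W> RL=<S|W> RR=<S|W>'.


start t=8: FL=S FR=W RL=W RR=S
cmd 1: advance +6 → t=14, phase=(9,5,2,7) → FL=W FR=W RL=S RR=W
cmd 2: advance +2 → t=16, phase=(11,7,4,9) → FL=W FR=W RL=S RR=W
cmd 3: advance +16 → t=32, phase=(7,3,0,5) → FL=W FR=S RL=S RR=W
cmd 4: advance +5 → t=37, phase=(12,8,5,10) → FL=W FR=W RL=W RR=W
cmd 5: advance +18 → t=55, phase=(10,6,3,8) → FL=W FR=W RL=S RR=W
cmd 6: advance +6 → t=61, phase=(16,12,9,14) → FL=W FR=W RL=W RR=W

after cmd 1 (t=14): FL=W FR=W RL=S RR=W
after cmd 2 (t=16): FL=W FR=W RL=S RR=W
after cmd 3 (t=32): FL=W FR=S RL=S RR=W
after cmd 4 (t=37): FL=W FR=W RL=W RR=W
after cmd 5 (t=55): FL=W FR=W RL=S RR=W
after cmd 6 (t=61): FL=W FR=W RL=W RR=W


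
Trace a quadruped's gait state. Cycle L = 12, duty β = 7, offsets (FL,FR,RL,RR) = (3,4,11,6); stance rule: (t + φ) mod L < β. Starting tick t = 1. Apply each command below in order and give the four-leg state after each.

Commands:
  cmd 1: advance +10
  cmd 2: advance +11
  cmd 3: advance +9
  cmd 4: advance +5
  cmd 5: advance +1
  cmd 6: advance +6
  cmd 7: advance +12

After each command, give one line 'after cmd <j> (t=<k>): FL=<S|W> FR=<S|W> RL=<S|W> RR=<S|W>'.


after cmd 1 (t=11): FL=S FR=S RL=W RR=S
after cmd 2 (t=22): FL=S FR=S RL=W RR=S
after cmd 3 (t=31): FL=W FR=W RL=S RR=S
after cmd 4 (t=36): FL=S FR=S RL=W RR=S
after cmd 5 (t=37): FL=S FR=S RL=S RR=W
after cmd 6 (t=43): FL=W FR=W RL=S RR=S
after cmd 7 (t=55): FL=W FR=W RL=S RR=S

start t=1: FL=S FR=S RL=S RR=W
cmd 1: advance +10 → t=11, phase=(2,3,10,5) → FL=S FR=S RL=W RR=S
cmd 2: advance +11 → t=22, phase=(1,2,9,4) → FL=S FR=S RL=W RR=S
cmd 3: advance +9 → t=31, phase=(10,11,6,1) → FL=W FR=W RL=S RR=S
cmd 4: advance +5 → t=36, phase=(3,4,11,6) → FL=S FR=S RL=W RR=S
cmd 5: advance +1 → t=37, phase=(4,5,0,7) → FL=S FR=S RL=S RR=W
cmd 6: advance +6 → t=43, phase=(10,11,6,1) → FL=W FR=W RL=S RR=S
cmd 7: advance +12 → t=55, phase=(10,11,6,1) → FL=W FR=W RL=S RR=S


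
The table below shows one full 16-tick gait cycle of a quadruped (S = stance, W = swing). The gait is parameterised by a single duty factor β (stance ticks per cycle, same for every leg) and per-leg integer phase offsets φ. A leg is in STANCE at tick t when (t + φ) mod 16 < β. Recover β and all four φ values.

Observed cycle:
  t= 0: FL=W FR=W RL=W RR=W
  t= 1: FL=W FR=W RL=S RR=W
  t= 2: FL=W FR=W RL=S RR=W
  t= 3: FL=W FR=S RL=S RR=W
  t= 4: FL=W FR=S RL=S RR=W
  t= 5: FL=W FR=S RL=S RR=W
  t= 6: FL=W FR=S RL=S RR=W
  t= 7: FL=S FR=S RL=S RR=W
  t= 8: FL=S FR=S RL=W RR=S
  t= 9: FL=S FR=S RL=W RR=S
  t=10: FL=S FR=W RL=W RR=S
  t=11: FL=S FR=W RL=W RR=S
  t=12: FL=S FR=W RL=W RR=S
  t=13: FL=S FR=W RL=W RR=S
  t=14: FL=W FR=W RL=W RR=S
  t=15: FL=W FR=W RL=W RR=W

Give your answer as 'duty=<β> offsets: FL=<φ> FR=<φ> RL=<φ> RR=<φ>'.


duty=7 offsets: FL=9 FR=13 RL=15 RR=8

duty β = stance ticks per leg = 7
FL: stance ticks = 7; W→S at t=7 → φ=9
FR: stance ticks = 7; W→S at t=3 → φ=13
RL: stance ticks = 7; W→S at t=1 → φ=15
RR: stance ticks = 7; W→S at t=8 → φ=8


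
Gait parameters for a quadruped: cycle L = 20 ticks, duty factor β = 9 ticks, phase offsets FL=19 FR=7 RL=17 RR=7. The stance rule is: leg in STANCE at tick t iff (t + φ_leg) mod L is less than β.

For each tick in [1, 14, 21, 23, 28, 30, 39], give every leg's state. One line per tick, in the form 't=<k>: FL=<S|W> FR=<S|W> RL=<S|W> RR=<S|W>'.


t=1: phase=(0,8,18,8) vs β=9 → FL=S FR=S RL=W RR=S
t=14: phase=(13,1,11,1) vs β=9 → FL=W FR=S RL=W RR=S
t=21: phase=(0,8,18,8) vs β=9 → FL=S FR=S RL=W RR=S
t=23: phase=(2,10,0,10) vs β=9 → FL=S FR=W RL=S RR=W
t=28: phase=(7,15,5,15) vs β=9 → FL=S FR=W RL=S RR=W
t=30: phase=(9,17,7,17) vs β=9 → FL=W FR=W RL=S RR=W
t=39: phase=(18,6,16,6) vs β=9 → FL=W FR=S RL=W RR=S

t=1: FL=S FR=S RL=W RR=S
t=14: FL=W FR=S RL=W RR=S
t=21: FL=S FR=S RL=W RR=S
t=23: FL=S FR=W RL=S RR=W
t=28: FL=S FR=W RL=S RR=W
t=30: FL=W FR=W RL=S RR=W
t=39: FL=W FR=S RL=W RR=S


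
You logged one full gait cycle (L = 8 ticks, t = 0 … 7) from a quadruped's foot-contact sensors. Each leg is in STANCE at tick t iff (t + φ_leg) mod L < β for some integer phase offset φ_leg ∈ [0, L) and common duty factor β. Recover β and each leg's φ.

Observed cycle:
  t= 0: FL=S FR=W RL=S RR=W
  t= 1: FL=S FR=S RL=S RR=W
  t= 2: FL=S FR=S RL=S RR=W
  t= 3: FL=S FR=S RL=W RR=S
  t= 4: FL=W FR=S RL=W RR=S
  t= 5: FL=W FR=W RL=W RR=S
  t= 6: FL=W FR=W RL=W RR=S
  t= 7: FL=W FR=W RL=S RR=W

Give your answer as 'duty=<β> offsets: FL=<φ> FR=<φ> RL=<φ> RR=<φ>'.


duty β = stance ticks per leg = 4
FL: stance ticks = 4; W→S at t=0 → φ=0
FR: stance ticks = 4; W→S at t=1 → φ=7
RL: stance ticks = 4; W→S at t=7 → φ=1
RR: stance ticks = 4; W→S at t=3 → φ=5

duty=4 offsets: FL=0 FR=7 RL=1 RR=5


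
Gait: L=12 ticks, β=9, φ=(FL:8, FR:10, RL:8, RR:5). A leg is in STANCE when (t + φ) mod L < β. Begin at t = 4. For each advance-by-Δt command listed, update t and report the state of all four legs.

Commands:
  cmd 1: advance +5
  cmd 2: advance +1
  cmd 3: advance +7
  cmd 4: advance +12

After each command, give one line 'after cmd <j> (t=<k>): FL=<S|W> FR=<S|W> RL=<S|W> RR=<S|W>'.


after cmd 1 (t=9): FL=S FR=S RL=S RR=S
after cmd 2 (t=10): FL=S FR=S RL=S RR=S
after cmd 3 (t=17): FL=S FR=S RL=S RR=W
after cmd 4 (t=29): FL=S FR=S RL=S RR=W

start t=4: FL=S FR=S RL=S RR=W
cmd 1: advance +5 → t=9, phase=(5,7,5,2) → FL=S FR=S RL=S RR=S
cmd 2: advance +1 → t=10, phase=(6,8,6,3) → FL=S FR=S RL=S RR=S
cmd 3: advance +7 → t=17, phase=(1,3,1,10) → FL=S FR=S RL=S RR=W
cmd 4: advance +12 → t=29, phase=(1,3,1,10) → FL=S FR=S RL=S RR=W


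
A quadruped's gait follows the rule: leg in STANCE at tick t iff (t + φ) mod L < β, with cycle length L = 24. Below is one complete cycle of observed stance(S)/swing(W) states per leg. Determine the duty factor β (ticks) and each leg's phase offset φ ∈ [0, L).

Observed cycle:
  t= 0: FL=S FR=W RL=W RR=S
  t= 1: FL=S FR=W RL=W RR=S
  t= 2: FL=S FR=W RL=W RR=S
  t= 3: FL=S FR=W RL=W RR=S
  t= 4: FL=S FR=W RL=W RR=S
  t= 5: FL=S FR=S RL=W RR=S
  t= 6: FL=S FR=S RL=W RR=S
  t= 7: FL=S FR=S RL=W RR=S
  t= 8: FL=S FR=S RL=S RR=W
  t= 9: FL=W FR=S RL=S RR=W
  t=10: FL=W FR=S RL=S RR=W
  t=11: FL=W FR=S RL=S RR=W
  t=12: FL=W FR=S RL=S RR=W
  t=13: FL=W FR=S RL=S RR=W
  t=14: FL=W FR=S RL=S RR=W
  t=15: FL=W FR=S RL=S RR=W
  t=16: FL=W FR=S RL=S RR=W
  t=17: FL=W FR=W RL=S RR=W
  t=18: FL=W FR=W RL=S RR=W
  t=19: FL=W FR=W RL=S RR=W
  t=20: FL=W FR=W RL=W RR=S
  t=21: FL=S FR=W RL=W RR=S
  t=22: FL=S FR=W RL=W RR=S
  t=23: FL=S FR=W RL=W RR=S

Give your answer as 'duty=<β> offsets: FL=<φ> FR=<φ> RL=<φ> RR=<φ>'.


duty=12 offsets: FL=3 FR=19 RL=16 RR=4

duty β = stance ticks per leg = 12
FL: stance ticks = 12; W→S at t=21 → φ=3
FR: stance ticks = 12; W→S at t=5 → φ=19
RL: stance ticks = 12; W→S at t=8 → φ=16
RR: stance ticks = 12; W→S at t=20 → φ=4


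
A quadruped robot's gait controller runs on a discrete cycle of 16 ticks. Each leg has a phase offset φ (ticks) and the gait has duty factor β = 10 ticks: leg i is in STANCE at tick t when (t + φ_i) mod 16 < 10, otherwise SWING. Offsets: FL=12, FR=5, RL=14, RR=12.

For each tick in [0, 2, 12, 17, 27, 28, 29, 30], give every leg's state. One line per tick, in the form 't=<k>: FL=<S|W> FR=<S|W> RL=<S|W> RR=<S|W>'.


t=0: FL=W FR=S RL=W RR=W
t=2: FL=W FR=S RL=S RR=W
t=12: FL=S FR=S RL=W RR=S
t=17: FL=W FR=S RL=W RR=W
t=27: FL=S FR=S RL=S RR=S
t=28: FL=S FR=S RL=W RR=S
t=29: FL=S FR=S RL=W RR=S
t=30: FL=W FR=S RL=W RR=W

t=0: phase=(12,5,14,12) vs β=10 → FL=W FR=S RL=W RR=W
t=2: phase=(14,7,0,14) vs β=10 → FL=W FR=S RL=S RR=W
t=12: phase=(8,1,10,8) vs β=10 → FL=S FR=S RL=W RR=S
t=17: phase=(13,6,15,13) vs β=10 → FL=W FR=S RL=W RR=W
t=27: phase=(7,0,9,7) vs β=10 → FL=S FR=S RL=S RR=S
t=28: phase=(8,1,10,8) vs β=10 → FL=S FR=S RL=W RR=S
t=29: phase=(9,2,11,9) vs β=10 → FL=S FR=S RL=W RR=S
t=30: phase=(10,3,12,10) vs β=10 → FL=W FR=S RL=W RR=W


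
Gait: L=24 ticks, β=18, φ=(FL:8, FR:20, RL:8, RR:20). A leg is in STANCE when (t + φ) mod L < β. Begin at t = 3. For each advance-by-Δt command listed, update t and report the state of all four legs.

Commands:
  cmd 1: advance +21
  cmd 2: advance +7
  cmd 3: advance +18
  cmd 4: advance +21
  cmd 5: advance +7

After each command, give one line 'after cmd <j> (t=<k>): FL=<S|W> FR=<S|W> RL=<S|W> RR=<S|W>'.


after cmd 1 (t=24): FL=S FR=W RL=S RR=W
after cmd 2 (t=31): FL=S FR=S RL=S RR=S
after cmd 3 (t=49): FL=S FR=W RL=S RR=W
after cmd 4 (t=70): FL=S FR=W RL=S RR=W
after cmd 5 (t=77): FL=S FR=S RL=S RR=S

start t=3: FL=S FR=W RL=S RR=W
cmd 1: advance +21 → t=24, phase=(8,20,8,20) → FL=S FR=W RL=S RR=W
cmd 2: advance +7 → t=31, phase=(15,3,15,3) → FL=S FR=S RL=S RR=S
cmd 3: advance +18 → t=49, phase=(9,21,9,21) → FL=S FR=W RL=S RR=W
cmd 4: advance +21 → t=70, phase=(6,18,6,18) → FL=S FR=W RL=S RR=W
cmd 5: advance +7 → t=77, phase=(13,1,13,1) → FL=S FR=S RL=S RR=S


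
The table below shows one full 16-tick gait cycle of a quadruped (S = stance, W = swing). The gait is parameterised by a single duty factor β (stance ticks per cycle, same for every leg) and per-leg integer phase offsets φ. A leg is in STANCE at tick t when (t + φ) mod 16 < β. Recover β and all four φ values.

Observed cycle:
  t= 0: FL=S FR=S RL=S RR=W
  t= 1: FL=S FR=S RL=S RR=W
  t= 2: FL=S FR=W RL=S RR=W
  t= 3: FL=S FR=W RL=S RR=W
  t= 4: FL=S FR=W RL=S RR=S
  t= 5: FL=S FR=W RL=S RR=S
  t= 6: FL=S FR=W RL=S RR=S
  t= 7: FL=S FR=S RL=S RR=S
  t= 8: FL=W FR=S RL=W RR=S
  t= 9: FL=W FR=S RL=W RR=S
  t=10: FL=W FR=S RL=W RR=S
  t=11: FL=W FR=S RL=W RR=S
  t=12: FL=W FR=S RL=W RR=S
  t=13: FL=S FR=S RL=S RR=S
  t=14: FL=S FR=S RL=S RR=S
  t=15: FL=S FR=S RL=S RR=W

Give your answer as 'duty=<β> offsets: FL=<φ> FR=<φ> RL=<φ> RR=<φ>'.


duty β = stance ticks per leg = 11
FL: stance ticks = 11; W→S at t=13 → φ=3
FR: stance ticks = 11; W→S at t=7 → φ=9
RL: stance ticks = 11; W→S at t=13 → φ=3
RR: stance ticks = 11; W→S at t=4 → φ=12

duty=11 offsets: FL=3 FR=9 RL=3 RR=12


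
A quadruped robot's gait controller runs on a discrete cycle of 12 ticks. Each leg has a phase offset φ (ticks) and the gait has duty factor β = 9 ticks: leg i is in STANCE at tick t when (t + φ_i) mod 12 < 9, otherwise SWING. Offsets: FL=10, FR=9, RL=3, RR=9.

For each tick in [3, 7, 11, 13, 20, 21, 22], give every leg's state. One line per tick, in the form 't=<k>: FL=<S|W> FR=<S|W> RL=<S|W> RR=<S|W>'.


t=3: FL=S FR=S RL=S RR=S
t=7: FL=S FR=S RL=W RR=S
t=11: FL=W FR=S RL=S RR=S
t=13: FL=W FR=W RL=S RR=W
t=20: FL=S FR=S RL=W RR=S
t=21: FL=S FR=S RL=S RR=S
t=22: FL=S FR=S RL=S RR=S

t=3: phase=(1,0,6,0) vs β=9 → FL=S FR=S RL=S RR=S
t=7: phase=(5,4,10,4) vs β=9 → FL=S FR=S RL=W RR=S
t=11: phase=(9,8,2,8) vs β=9 → FL=W FR=S RL=S RR=S
t=13: phase=(11,10,4,10) vs β=9 → FL=W FR=W RL=S RR=W
t=20: phase=(6,5,11,5) vs β=9 → FL=S FR=S RL=W RR=S
t=21: phase=(7,6,0,6) vs β=9 → FL=S FR=S RL=S RR=S
t=22: phase=(8,7,1,7) vs β=9 → FL=S FR=S RL=S RR=S


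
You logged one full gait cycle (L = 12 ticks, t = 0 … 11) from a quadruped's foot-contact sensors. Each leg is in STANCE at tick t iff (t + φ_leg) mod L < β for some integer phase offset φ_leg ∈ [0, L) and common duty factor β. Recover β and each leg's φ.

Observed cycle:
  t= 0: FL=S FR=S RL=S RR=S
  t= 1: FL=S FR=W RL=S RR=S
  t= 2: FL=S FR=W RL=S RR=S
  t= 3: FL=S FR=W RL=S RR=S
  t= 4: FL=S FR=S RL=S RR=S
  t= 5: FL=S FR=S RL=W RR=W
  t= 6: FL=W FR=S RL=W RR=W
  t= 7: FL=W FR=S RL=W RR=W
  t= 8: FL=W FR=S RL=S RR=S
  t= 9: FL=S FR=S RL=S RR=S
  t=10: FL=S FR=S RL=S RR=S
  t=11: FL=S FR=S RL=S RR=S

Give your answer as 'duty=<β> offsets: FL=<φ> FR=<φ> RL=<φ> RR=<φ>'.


duty β = stance ticks per leg = 9
FL: stance ticks = 9; W→S at t=9 → φ=3
FR: stance ticks = 9; W→S at t=4 → φ=8
RL: stance ticks = 9; W→S at t=8 → φ=4
RR: stance ticks = 9; W→S at t=8 → φ=4

duty=9 offsets: FL=3 FR=8 RL=4 RR=4


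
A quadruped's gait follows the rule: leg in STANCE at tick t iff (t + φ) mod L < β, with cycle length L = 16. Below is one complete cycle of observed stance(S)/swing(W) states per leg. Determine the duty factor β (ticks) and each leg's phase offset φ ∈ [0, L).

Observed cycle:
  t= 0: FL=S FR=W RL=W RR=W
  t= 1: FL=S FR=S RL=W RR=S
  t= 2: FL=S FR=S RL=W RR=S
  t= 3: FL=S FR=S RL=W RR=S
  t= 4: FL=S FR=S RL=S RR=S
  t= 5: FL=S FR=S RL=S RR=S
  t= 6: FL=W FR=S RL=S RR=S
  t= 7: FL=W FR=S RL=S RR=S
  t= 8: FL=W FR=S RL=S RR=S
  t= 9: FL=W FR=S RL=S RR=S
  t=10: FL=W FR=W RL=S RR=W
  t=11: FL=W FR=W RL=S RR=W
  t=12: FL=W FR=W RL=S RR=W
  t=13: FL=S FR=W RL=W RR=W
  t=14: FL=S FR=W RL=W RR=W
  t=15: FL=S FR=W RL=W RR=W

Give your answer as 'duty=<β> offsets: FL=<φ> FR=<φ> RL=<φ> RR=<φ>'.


duty β = stance ticks per leg = 9
FL: stance ticks = 9; W→S at t=13 → φ=3
FR: stance ticks = 9; W→S at t=1 → φ=15
RL: stance ticks = 9; W→S at t=4 → φ=12
RR: stance ticks = 9; W→S at t=1 → φ=15

duty=9 offsets: FL=3 FR=15 RL=12 RR=15


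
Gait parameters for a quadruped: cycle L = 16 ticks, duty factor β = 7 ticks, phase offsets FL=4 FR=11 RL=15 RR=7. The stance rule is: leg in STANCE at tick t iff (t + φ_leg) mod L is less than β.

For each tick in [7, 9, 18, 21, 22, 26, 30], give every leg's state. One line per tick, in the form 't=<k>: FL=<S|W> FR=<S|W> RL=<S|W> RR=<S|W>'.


t=7: FL=W FR=S RL=S RR=W
t=9: FL=W FR=S RL=W RR=S
t=18: FL=S FR=W RL=S RR=W
t=21: FL=W FR=S RL=S RR=W
t=22: FL=W FR=S RL=S RR=W
t=26: FL=W FR=S RL=W RR=S
t=30: FL=S FR=W RL=W RR=S

t=7: phase=(11,2,6,14) vs β=7 → FL=W FR=S RL=S RR=W
t=9: phase=(13,4,8,0) vs β=7 → FL=W FR=S RL=W RR=S
t=18: phase=(6,13,1,9) vs β=7 → FL=S FR=W RL=S RR=W
t=21: phase=(9,0,4,12) vs β=7 → FL=W FR=S RL=S RR=W
t=22: phase=(10,1,5,13) vs β=7 → FL=W FR=S RL=S RR=W
t=26: phase=(14,5,9,1) vs β=7 → FL=W FR=S RL=W RR=S
t=30: phase=(2,9,13,5) vs β=7 → FL=S FR=W RL=W RR=S


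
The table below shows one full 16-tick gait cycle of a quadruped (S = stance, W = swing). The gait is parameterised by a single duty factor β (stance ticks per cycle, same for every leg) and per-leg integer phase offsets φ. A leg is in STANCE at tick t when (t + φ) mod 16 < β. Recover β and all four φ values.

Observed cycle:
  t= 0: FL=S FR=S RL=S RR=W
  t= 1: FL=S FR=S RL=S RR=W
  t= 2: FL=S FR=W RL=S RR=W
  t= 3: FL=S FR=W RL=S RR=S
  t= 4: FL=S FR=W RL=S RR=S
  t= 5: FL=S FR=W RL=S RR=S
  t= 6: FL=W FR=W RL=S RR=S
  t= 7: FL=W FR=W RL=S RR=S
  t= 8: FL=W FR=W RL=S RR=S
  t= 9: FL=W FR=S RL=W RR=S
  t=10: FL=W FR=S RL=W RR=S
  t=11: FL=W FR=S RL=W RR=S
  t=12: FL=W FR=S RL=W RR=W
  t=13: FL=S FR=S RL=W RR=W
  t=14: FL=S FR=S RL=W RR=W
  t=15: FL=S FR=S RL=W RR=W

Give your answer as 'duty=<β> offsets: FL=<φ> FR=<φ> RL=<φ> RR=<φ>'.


duty β = stance ticks per leg = 9
FL: stance ticks = 9; W→S at t=13 → φ=3
FR: stance ticks = 9; W→S at t=9 → φ=7
RL: stance ticks = 9; W→S at t=0 → φ=0
RR: stance ticks = 9; W→S at t=3 → φ=13

duty=9 offsets: FL=3 FR=7 RL=0 RR=13


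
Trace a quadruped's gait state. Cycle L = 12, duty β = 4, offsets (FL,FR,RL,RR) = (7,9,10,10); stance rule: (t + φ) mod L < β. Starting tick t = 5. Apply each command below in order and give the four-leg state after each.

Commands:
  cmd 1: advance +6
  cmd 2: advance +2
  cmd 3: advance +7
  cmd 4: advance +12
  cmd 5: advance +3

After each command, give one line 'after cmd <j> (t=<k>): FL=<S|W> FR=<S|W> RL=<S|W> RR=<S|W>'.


after cmd 1 (t=11): FL=W FR=W RL=W RR=W
after cmd 2 (t=13): FL=W FR=W RL=W RR=W
after cmd 3 (t=20): FL=S FR=W RL=W RR=W
after cmd 4 (t=32): FL=S FR=W RL=W RR=W
after cmd 5 (t=35): FL=W FR=W RL=W RR=W

start t=5: FL=S FR=S RL=S RR=S
cmd 1: advance +6 → t=11, phase=(6,8,9,9) → FL=W FR=W RL=W RR=W
cmd 2: advance +2 → t=13, phase=(8,10,11,11) → FL=W FR=W RL=W RR=W
cmd 3: advance +7 → t=20, phase=(3,5,6,6) → FL=S FR=W RL=W RR=W
cmd 4: advance +12 → t=32, phase=(3,5,6,6) → FL=S FR=W RL=W RR=W
cmd 5: advance +3 → t=35, phase=(6,8,9,9) → FL=W FR=W RL=W RR=W


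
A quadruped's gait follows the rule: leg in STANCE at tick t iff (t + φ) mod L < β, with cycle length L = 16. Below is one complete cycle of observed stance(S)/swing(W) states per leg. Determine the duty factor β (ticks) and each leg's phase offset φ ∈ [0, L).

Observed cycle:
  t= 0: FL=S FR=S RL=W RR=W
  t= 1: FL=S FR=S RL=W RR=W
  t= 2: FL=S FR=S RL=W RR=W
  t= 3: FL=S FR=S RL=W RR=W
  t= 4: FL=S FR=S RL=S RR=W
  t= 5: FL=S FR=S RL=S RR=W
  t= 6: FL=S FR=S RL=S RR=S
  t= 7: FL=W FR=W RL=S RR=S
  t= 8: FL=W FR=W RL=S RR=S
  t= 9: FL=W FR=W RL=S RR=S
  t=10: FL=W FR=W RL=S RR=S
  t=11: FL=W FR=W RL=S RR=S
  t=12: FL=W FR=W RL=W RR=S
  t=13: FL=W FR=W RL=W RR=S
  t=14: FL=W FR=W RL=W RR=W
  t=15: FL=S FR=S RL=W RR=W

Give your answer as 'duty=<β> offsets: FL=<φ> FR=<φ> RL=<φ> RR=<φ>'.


duty=8 offsets: FL=1 FR=1 RL=12 RR=10

duty β = stance ticks per leg = 8
FL: stance ticks = 8; W→S at t=15 → φ=1
FR: stance ticks = 8; W→S at t=15 → φ=1
RL: stance ticks = 8; W→S at t=4 → φ=12
RR: stance ticks = 8; W→S at t=6 → φ=10


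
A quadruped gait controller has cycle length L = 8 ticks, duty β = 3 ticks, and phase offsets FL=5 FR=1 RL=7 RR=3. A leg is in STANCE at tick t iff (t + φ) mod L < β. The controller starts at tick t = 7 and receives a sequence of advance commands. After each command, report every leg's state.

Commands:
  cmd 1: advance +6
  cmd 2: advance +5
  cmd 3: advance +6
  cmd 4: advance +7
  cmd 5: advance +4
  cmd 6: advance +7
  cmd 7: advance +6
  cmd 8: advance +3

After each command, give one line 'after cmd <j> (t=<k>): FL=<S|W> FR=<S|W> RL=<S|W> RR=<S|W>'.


start t=7: FL=W FR=S RL=W RR=S
cmd 1: advance +6 → t=13, phase=(2,6,4,0) → FL=S FR=W RL=W RR=S
cmd 2: advance +5 → t=18, phase=(7,3,1,5) → FL=W FR=W RL=S RR=W
cmd 3: advance +6 → t=24, phase=(5,1,7,3) → FL=W FR=S RL=W RR=W
cmd 4: advance +7 → t=31, phase=(4,0,6,2) → FL=W FR=S RL=W RR=S
cmd 5: advance +4 → t=35, phase=(0,4,2,6) → FL=S FR=W RL=S RR=W
cmd 6: advance +7 → t=42, phase=(7,3,1,5) → FL=W FR=W RL=S RR=W
cmd 7: advance +6 → t=48, phase=(5,1,7,3) → FL=W FR=S RL=W RR=W
cmd 8: advance +3 → t=51, phase=(0,4,2,6) → FL=S FR=W RL=S RR=W

after cmd 1 (t=13): FL=S FR=W RL=W RR=S
after cmd 2 (t=18): FL=W FR=W RL=S RR=W
after cmd 3 (t=24): FL=W FR=S RL=W RR=W
after cmd 4 (t=31): FL=W FR=S RL=W RR=S
after cmd 5 (t=35): FL=S FR=W RL=S RR=W
after cmd 6 (t=42): FL=W FR=W RL=S RR=W
after cmd 7 (t=48): FL=W FR=S RL=W RR=W
after cmd 8 (t=51): FL=S FR=W RL=S RR=W


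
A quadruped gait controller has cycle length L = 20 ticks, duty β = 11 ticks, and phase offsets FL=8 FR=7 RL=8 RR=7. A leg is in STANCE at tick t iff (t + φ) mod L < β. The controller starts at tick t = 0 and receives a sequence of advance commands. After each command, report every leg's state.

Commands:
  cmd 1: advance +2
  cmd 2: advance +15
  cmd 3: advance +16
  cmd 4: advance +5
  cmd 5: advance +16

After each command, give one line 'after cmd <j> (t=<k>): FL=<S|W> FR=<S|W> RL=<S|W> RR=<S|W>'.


after cmd 1 (t=2): FL=S FR=S RL=S RR=S
after cmd 2 (t=17): FL=S FR=S RL=S RR=S
after cmd 3 (t=33): FL=S FR=S RL=S RR=S
after cmd 4 (t=38): FL=S FR=S RL=S RR=S
after cmd 5 (t=54): FL=S FR=S RL=S RR=S

start t=0: FL=S FR=S RL=S RR=S
cmd 1: advance +2 → t=2, phase=(10,9,10,9) → FL=S FR=S RL=S RR=S
cmd 2: advance +15 → t=17, phase=(5,4,5,4) → FL=S FR=S RL=S RR=S
cmd 3: advance +16 → t=33, phase=(1,0,1,0) → FL=S FR=S RL=S RR=S
cmd 4: advance +5 → t=38, phase=(6,5,6,5) → FL=S FR=S RL=S RR=S
cmd 5: advance +16 → t=54, phase=(2,1,2,1) → FL=S FR=S RL=S RR=S


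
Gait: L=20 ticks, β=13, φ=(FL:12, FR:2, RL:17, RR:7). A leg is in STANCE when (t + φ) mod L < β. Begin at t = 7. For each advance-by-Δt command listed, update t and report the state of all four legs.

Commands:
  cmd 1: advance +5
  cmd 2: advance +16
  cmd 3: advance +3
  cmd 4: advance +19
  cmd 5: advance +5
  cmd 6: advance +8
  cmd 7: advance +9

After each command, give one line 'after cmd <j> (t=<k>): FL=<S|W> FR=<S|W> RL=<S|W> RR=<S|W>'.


after cmd 1 (t=12): FL=S FR=W RL=S RR=W
after cmd 2 (t=28): FL=S FR=S RL=S RR=W
after cmd 3 (t=31): FL=S FR=W RL=S RR=W
after cmd 4 (t=50): FL=S FR=S RL=S RR=W
after cmd 5 (t=55): FL=S FR=W RL=S RR=S
after cmd 6 (t=63): FL=W FR=S RL=S RR=S
after cmd 7 (t=72): FL=S FR=W RL=S RR=W

start t=7: FL=W FR=S RL=S RR=W
cmd 1: advance +5 → t=12, phase=(4,14,9,19) → FL=S FR=W RL=S RR=W
cmd 2: advance +16 → t=28, phase=(0,10,5,15) → FL=S FR=S RL=S RR=W
cmd 3: advance +3 → t=31, phase=(3,13,8,18) → FL=S FR=W RL=S RR=W
cmd 4: advance +19 → t=50, phase=(2,12,7,17) → FL=S FR=S RL=S RR=W
cmd 5: advance +5 → t=55, phase=(7,17,12,2) → FL=S FR=W RL=S RR=S
cmd 6: advance +8 → t=63, phase=(15,5,0,10) → FL=W FR=S RL=S RR=S
cmd 7: advance +9 → t=72, phase=(4,14,9,19) → FL=S FR=W RL=S RR=W


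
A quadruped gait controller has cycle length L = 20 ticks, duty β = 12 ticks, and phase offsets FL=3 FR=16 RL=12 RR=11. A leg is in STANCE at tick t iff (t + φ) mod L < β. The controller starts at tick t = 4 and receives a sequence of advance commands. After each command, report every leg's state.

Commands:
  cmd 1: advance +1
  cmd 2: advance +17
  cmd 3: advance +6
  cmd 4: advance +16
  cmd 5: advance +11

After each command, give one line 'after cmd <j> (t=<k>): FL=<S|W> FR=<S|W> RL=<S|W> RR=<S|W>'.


after cmd 1 (t=5): FL=S FR=S RL=W RR=W
after cmd 2 (t=22): FL=S FR=W RL=W RR=W
after cmd 3 (t=28): FL=S FR=S RL=S RR=W
after cmd 4 (t=44): FL=S FR=S RL=W RR=W
after cmd 5 (t=55): FL=W FR=S RL=S RR=S

start t=4: FL=S FR=S RL=W RR=W
cmd 1: advance +1 → t=5, phase=(8,1,17,16) → FL=S FR=S RL=W RR=W
cmd 2: advance +17 → t=22, phase=(5,18,14,13) → FL=S FR=W RL=W RR=W
cmd 3: advance +6 → t=28, phase=(11,4,0,19) → FL=S FR=S RL=S RR=W
cmd 4: advance +16 → t=44, phase=(7,0,16,15) → FL=S FR=S RL=W RR=W
cmd 5: advance +11 → t=55, phase=(18,11,7,6) → FL=W FR=S RL=S RR=S


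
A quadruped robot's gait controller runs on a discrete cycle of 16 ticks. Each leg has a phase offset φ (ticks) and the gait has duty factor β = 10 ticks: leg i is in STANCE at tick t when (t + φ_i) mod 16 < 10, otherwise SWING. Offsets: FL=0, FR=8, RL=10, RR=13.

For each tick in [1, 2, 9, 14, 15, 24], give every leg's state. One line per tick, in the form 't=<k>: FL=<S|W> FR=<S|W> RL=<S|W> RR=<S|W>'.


t=1: FL=S FR=S RL=W RR=W
t=2: FL=S FR=W RL=W RR=W
t=9: FL=S FR=S RL=S RR=S
t=14: FL=W FR=S RL=S RR=W
t=15: FL=W FR=S RL=S RR=W
t=24: FL=S FR=S RL=S RR=S

t=1: phase=(1,9,11,14) vs β=10 → FL=S FR=S RL=W RR=W
t=2: phase=(2,10,12,15) vs β=10 → FL=S FR=W RL=W RR=W
t=9: phase=(9,1,3,6) vs β=10 → FL=S FR=S RL=S RR=S
t=14: phase=(14,6,8,11) vs β=10 → FL=W FR=S RL=S RR=W
t=15: phase=(15,7,9,12) vs β=10 → FL=W FR=S RL=S RR=W
t=24: phase=(8,0,2,5) vs β=10 → FL=S FR=S RL=S RR=S


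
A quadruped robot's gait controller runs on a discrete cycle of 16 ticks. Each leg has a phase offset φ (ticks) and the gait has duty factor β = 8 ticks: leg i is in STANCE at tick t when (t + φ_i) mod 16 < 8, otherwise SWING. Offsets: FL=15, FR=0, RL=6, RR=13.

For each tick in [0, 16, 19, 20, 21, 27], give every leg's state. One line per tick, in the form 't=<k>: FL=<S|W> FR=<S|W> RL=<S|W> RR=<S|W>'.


t=0: FL=W FR=S RL=S RR=W
t=16: FL=W FR=S RL=S RR=W
t=19: FL=S FR=S RL=W RR=S
t=20: FL=S FR=S RL=W RR=S
t=21: FL=S FR=S RL=W RR=S
t=27: FL=W FR=W RL=S RR=W

t=0: phase=(15,0,6,13) vs β=8 → FL=W FR=S RL=S RR=W
t=16: phase=(15,0,6,13) vs β=8 → FL=W FR=S RL=S RR=W
t=19: phase=(2,3,9,0) vs β=8 → FL=S FR=S RL=W RR=S
t=20: phase=(3,4,10,1) vs β=8 → FL=S FR=S RL=W RR=S
t=21: phase=(4,5,11,2) vs β=8 → FL=S FR=S RL=W RR=S
t=27: phase=(10,11,1,8) vs β=8 → FL=W FR=W RL=S RR=W


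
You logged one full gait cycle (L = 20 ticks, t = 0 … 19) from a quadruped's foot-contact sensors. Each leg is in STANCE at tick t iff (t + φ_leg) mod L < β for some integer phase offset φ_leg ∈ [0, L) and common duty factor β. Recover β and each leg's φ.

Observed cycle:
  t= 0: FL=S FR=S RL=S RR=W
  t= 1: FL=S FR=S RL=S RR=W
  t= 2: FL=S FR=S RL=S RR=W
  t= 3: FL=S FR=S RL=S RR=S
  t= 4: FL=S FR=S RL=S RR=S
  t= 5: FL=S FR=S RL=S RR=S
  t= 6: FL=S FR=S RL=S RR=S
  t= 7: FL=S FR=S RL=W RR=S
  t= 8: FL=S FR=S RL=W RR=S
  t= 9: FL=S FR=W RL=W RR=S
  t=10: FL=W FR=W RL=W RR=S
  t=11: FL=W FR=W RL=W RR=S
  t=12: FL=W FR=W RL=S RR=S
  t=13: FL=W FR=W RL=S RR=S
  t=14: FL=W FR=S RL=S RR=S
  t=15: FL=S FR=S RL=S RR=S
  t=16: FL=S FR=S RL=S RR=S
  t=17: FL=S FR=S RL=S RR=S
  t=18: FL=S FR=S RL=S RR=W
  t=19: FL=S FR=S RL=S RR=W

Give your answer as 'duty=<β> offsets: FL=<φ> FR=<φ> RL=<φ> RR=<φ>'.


duty β = stance ticks per leg = 15
FL: stance ticks = 15; W→S at t=15 → φ=5
FR: stance ticks = 15; W→S at t=14 → φ=6
RL: stance ticks = 15; W→S at t=12 → φ=8
RR: stance ticks = 15; W→S at t=3 → φ=17

duty=15 offsets: FL=5 FR=6 RL=8 RR=17


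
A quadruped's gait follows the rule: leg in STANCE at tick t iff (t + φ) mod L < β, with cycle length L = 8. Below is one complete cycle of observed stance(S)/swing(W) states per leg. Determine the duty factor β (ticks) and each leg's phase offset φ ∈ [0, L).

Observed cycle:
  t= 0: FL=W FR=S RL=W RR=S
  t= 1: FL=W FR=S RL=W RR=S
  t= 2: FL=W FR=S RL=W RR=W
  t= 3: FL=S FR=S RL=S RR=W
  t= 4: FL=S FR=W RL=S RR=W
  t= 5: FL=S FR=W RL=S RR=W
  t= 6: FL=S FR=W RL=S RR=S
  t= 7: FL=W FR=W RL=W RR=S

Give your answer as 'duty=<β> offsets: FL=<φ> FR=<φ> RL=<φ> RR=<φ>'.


duty β = stance ticks per leg = 4
FL: stance ticks = 4; W→S at t=3 → φ=5
FR: stance ticks = 4; W→S at t=0 → φ=0
RL: stance ticks = 4; W→S at t=3 → φ=5
RR: stance ticks = 4; W→S at t=6 → φ=2

duty=4 offsets: FL=5 FR=0 RL=5 RR=2


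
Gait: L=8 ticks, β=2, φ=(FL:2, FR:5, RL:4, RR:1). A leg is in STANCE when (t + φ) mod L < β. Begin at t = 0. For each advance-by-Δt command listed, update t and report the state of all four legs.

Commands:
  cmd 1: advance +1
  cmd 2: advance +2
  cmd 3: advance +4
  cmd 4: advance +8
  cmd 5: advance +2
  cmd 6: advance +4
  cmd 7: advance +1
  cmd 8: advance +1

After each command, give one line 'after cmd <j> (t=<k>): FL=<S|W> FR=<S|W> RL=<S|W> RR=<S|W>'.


start t=0: FL=W FR=W RL=W RR=S
cmd 1: advance +1 → t=1, phase=(3,6,5,2) → FL=W FR=W RL=W RR=W
cmd 2: advance +2 → t=3, phase=(5,0,7,4) → FL=W FR=S RL=W RR=W
cmd 3: advance +4 → t=7, phase=(1,4,3,0) → FL=S FR=W RL=W RR=S
cmd 4: advance +8 → t=15, phase=(1,4,3,0) → FL=S FR=W RL=W RR=S
cmd 5: advance +2 → t=17, phase=(3,6,5,2) → FL=W FR=W RL=W RR=W
cmd 6: advance +4 → t=21, phase=(7,2,1,6) → FL=W FR=W RL=S RR=W
cmd 7: advance +1 → t=22, phase=(0,3,2,7) → FL=S FR=W RL=W RR=W
cmd 8: advance +1 → t=23, phase=(1,4,3,0) → FL=S FR=W RL=W RR=S

after cmd 1 (t=1): FL=W FR=W RL=W RR=W
after cmd 2 (t=3): FL=W FR=S RL=W RR=W
after cmd 3 (t=7): FL=S FR=W RL=W RR=S
after cmd 4 (t=15): FL=S FR=W RL=W RR=S
after cmd 5 (t=17): FL=W FR=W RL=W RR=W
after cmd 6 (t=21): FL=W FR=W RL=S RR=W
after cmd 7 (t=22): FL=S FR=W RL=W RR=W
after cmd 8 (t=23): FL=S FR=W RL=W RR=S


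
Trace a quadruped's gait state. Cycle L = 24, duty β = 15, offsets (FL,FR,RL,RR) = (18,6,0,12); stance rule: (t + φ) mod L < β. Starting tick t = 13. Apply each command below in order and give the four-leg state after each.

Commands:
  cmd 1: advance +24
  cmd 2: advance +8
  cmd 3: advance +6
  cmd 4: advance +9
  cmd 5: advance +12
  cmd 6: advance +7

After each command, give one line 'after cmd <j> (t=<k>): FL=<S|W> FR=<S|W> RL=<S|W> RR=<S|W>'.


after cmd 1 (t=37): FL=S FR=W RL=S RR=S
after cmd 2 (t=45): FL=W FR=S RL=W RR=S
after cmd 3 (t=51): FL=W FR=S RL=S RR=W
after cmd 4 (t=60): FL=S FR=W RL=S RR=S
after cmd 5 (t=72): FL=W FR=S RL=S RR=S
after cmd 6 (t=79): FL=S FR=S RL=S RR=W

start t=13: FL=S FR=W RL=S RR=S
cmd 1: advance +24 → t=37, phase=(7,19,13,1) → FL=S FR=W RL=S RR=S
cmd 2: advance +8 → t=45, phase=(15,3,21,9) → FL=W FR=S RL=W RR=S
cmd 3: advance +6 → t=51, phase=(21,9,3,15) → FL=W FR=S RL=S RR=W
cmd 4: advance +9 → t=60, phase=(6,18,12,0) → FL=S FR=W RL=S RR=S
cmd 5: advance +12 → t=72, phase=(18,6,0,12) → FL=W FR=S RL=S RR=S
cmd 6: advance +7 → t=79, phase=(1,13,7,19) → FL=S FR=S RL=S RR=W


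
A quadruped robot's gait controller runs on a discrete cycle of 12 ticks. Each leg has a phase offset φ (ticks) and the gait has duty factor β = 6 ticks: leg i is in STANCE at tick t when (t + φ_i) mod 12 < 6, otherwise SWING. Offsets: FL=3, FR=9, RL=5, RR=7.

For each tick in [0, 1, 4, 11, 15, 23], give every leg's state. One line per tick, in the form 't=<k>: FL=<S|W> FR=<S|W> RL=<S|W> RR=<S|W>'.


t=0: FL=S FR=W RL=S RR=W
t=1: FL=S FR=W RL=W RR=W
t=4: FL=W FR=S RL=W RR=W
t=11: FL=S FR=W RL=S RR=W
t=15: FL=W FR=S RL=W RR=W
t=23: FL=S FR=W RL=S RR=W

t=0: phase=(3,9,5,7) vs β=6 → FL=S FR=W RL=S RR=W
t=1: phase=(4,10,6,8) vs β=6 → FL=S FR=W RL=W RR=W
t=4: phase=(7,1,9,11) vs β=6 → FL=W FR=S RL=W RR=W
t=11: phase=(2,8,4,6) vs β=6 → FL=S FR=W RL=S RR=W
t=15: phase=(6,0,8,10) vs β=6 → FL=W FR=S RL=W RR=W
t=23: phase=(2,8,4,6) vs β=6 → FL=S FR=W RL=S RR=W


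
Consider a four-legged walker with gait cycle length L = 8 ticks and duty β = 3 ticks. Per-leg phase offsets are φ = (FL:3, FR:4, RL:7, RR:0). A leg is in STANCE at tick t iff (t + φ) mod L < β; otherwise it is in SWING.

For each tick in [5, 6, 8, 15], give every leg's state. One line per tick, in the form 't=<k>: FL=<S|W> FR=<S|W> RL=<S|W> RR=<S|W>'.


t=5: phase=(0,1,4,5) vs β=3 → FL=S FR=S RL=W RR=W
t=6: phase=(1,2,5,6) vs β=3 → FL=S FR=S RL=W RR=W
t=8: phase=(3,4,7,0) vs β=3 → FL=W FR=W RL=W RR=S
t=15: phase=(2,3,6,7) vs β=3 → FL=S FR=W RL=W RR=W

t=5: FL=S FR=S RL=W RR=W
t=6: FL=S FR=S RL=W RR=W
t=8: FL=W FR=W RL=W RR=S
t=15: FL=S FR=W RL=W RR=W


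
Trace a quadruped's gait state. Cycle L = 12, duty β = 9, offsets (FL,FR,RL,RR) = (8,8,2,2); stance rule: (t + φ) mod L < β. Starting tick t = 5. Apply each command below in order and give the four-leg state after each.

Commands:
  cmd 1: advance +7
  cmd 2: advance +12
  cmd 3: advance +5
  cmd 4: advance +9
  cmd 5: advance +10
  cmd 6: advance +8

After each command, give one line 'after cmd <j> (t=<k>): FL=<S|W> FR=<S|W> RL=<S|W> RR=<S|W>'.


start t=5: FL=S FR=S RL=S RR=S
cmd 1: advance +7 → t=12, phase=(8,8,2,2) → FL=S FR=S RL=S RR=S
cmd 2: advance +12 → t=24, phase=(8,8,2,2) → FL=S FR=S RL=S RR=S
cmd 3: advance +5 → t=29, phase=(1,1,7,7) → FL=S FR=S RL=S RR=S
cmd 4: advance +9 → t=38, phase=(10,10,4,4) → FL=W FR=W RL=S RR=S
cmd 5: advance +10 → t=48, phase=(8,8,2,2) → FL=S FR=S RL=S RR=S
cmd 6: advance +8 → t=56, phase=(4,4,10,10) → FL=S FR=S RL=W RR=W

after cmd 1 (t=12): FL=S FR=S RL=S RR=S
after cmd 2 (t=24): FL=S FR=S RL=S RR=S
after cmd 3 (t=29): FL=S FR=S RL=S RR=S
after cmd 4 (t=38): FL=W FR=W RL=S RR=S
after cmd 5 (t=48): FL=S FR=S RL=S RR=S
after cmd 6 (t=56): FL=S FR=S RL=W RR=W


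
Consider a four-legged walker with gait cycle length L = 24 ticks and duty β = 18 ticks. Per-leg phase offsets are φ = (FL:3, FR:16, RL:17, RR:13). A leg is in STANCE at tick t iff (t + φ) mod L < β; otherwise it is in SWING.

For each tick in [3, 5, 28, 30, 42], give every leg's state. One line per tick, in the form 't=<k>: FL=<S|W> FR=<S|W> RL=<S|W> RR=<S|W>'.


t=3: FL=S FR=W RL=W RR=S
t=5: FL=S FR=W RL=W RR=W
t=28: FL=S FR=W RL=W RR=S
t=30: FL=S FR=W RL=W RR=W
t=42: FL=W FR=S RL=S RR=S

t=3: phase=(6,19,20,16) vs β=18 → FL=S FR=W RL=W RR=S
t=5: phase=(8,21,22,18) vs β=18 → FL=S FR=W RL=W RR=W
t=28: phase=(7,20,21,17) vs β=18 → FL=S FR=W RL=W RR=S
t=30: phase=(9,22,23,19) vs β=18 → FL=S FR=W RL=W RR=W
t=42: phase=(21,10,11,7) vs β=18 → FL=W FR=S RL=S RR=S


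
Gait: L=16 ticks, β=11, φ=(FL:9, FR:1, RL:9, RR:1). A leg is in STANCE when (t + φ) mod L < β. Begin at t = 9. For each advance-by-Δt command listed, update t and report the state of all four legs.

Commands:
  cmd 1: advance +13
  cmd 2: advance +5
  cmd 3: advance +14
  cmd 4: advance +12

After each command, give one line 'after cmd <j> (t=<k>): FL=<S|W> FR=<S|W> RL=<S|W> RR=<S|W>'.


start t=9: FL=S FR=S RL=S RR=S
cmd 1: advance +13 → t=22, phase=(15,7,15,7) → FL=W FR=S RL=W RR=S
cmd 2: advance +5 → t=27, phase=(4,12,4,12) → FL=S FR=W RL=S RR=W
cmd 3: advance +14 → t=41, phase=(2,10,2,10) → FL=S FR=S RL=S RR=S
cmd 4: advance +12 → t=53, phase=(14,6,14,6) → FL=W FR=S RL=W RR=S

after cmd 1 (t=22): FL=W FR=S RL=W RR=S
after cmd 2 (t=27): FL=S FR=W RL=S RR=W
after cmd 3 (t=41): FL=S FR=S RL=S RR=S
after cmd 4 (t=53): FL=W FR=S RL=W RR=S


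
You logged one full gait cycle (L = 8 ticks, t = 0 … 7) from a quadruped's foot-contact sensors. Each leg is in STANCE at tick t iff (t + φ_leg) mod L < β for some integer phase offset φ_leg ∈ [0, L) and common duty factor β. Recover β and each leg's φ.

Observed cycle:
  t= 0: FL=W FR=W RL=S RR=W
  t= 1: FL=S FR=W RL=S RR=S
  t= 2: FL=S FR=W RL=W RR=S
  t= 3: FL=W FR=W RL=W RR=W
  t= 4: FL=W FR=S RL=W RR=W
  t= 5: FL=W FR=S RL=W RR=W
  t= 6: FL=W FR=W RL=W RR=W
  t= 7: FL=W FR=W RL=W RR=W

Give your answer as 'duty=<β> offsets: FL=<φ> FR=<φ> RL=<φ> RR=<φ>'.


duty β = stance ticks per leg = 2
FL: stance ticks = 2; W→S at t=1 → φ=7
FR: stance ticks = 2; W→S at t=4 → φ=4
RL: stance ticks = 2; W→S at t=0 → φ=0
RR: stance ticks = 2; W→S at t=1 → φ=7

duty=2 offsets: FL=7 FR=4 RL=0 RR=7


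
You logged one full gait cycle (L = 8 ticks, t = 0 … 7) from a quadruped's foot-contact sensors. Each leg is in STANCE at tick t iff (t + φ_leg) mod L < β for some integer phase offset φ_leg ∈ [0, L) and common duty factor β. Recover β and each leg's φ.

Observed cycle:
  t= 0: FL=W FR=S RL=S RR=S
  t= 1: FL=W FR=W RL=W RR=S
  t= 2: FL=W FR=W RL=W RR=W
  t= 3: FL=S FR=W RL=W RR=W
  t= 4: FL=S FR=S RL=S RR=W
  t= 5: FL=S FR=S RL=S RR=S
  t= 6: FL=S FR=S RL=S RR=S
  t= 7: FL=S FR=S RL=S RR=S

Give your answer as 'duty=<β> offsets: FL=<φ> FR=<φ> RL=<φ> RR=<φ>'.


duty=5 offsets: FL=5 FR=4 RL=4 RR=3

duty β = stance ticks per leg = 5
FL: stance ticks = 5; W→S at t=3 → φ=5
FR: stance ticks = 5; W→S at t=4 → φ=4
RL: stance ticks = 5; W→S at t=4 → φ=4
RR: stance ticks = 5; W→S at t=5 → φ=3


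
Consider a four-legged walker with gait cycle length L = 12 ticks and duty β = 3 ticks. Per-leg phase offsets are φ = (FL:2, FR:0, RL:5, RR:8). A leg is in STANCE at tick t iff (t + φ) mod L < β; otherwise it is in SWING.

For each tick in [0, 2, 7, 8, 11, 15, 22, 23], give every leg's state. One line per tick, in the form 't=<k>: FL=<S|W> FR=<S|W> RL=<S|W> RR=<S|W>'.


t=0: phase=(2,0,5,8) vs β=3 → FL=S FR=S RL=W RR=W
t=2: phase=(4,2,7,10) vs β=3 → FL=W FR=S RL=W RR=W
t=7: phase=(9,7,0,3) vs β=3 → FL=W FR=W RL=S RR=W
t=8: phase=(10,8,1,4) vs β=3 → FL=W FR=W RL=S RR=W
t=11: phase=(1,11,4,7) vs β=3 → FL=S FR=W RL=W RR=W
t=15: phase=(5,3,8,11) vs β=3 → FL=W FR=W RL=W RR=W
t=22: phase=(0,10,3,6) vs β=3 → FL=S FR=W RL=W RR=W
t=23: phase=(1,11,4,7) vs β=3 → FL=S FR=W RL=W RR=W

t=0: FL=S FR=S RL=W RR=W
t=2: FL=W FR=S RL=W RR=W
t=7: FL=W FR=W RL=S RR=W
t=8: FL=W FR=W RL=S RR=W
t=11: FL=S FR=W RL=W RR=W
t=15: FL=W FR=W RL=W RR=W
t=22: FL=S FR=W RL=W RR=W
t=23: FL=S FR=W RL=W RR=W


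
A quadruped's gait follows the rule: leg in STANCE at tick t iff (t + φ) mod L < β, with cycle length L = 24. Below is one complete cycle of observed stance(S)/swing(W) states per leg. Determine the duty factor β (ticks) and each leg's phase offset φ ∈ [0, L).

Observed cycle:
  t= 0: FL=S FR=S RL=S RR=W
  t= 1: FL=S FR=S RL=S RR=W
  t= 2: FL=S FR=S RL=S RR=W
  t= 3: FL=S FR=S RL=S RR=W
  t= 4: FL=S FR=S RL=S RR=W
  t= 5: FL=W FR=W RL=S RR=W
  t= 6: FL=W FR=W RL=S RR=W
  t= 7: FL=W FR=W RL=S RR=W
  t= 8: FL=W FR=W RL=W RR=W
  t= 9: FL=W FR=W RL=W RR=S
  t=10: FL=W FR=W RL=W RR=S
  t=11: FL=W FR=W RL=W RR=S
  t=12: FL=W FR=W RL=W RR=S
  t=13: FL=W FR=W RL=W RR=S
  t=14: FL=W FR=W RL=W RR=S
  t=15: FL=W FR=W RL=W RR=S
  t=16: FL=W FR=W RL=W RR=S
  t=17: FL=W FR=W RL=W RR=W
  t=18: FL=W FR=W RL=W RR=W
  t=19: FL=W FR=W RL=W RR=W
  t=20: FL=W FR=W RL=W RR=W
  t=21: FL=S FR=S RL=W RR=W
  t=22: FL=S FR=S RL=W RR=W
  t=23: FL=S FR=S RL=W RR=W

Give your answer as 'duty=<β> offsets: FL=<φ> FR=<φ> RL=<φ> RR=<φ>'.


duty β = stance ticks per leg = 8
FL: stance ticks = 8; W→S at t=21 → φ=3
FR: stance ticks = 8; W→S at t=21 → φ=3
RL: stance ticks = 8; W→S at t=0 → φ=0
RR: stance ticks = 8; W→S at t=9 → φ=15

duty=8 offsets: FL=3 FR=3 RL=0 RR=15


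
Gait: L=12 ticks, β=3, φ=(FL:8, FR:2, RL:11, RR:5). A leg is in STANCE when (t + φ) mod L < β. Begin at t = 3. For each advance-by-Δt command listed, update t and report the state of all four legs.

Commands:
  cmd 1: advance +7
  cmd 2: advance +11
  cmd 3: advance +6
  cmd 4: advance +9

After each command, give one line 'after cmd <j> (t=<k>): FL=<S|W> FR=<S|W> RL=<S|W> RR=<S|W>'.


start t=3: FL=W FR=W RL=S RR=W
cmd 1: advance +7 → t=10, phase=(6,0,9,3) → FL=W FR=S RL=W RR=W
cmd 2: advance +11 → t=21, phase=(5,11,8,2) → FL=W FR=W RL=W RR=S
cmd 3: advance +6 → t=27, phase=(11,5,2,8) → FL=W FR=W RL=S RR=W
cmd 4: advance +9 → t=36, phase=(8,2,11,5) → FL=W FR=S RL=W RR=W

after cmd 1 (t=10): FL=W FR=S RL=W RR=W
after cmd 2 (t=21): FL=W FR=W RL=W RR=S
after cmd 3 (t=27): FL=W FR=W RL=S RR=W
after cmd 4 (t=36): FL=W FR=S RL=W RR=W
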